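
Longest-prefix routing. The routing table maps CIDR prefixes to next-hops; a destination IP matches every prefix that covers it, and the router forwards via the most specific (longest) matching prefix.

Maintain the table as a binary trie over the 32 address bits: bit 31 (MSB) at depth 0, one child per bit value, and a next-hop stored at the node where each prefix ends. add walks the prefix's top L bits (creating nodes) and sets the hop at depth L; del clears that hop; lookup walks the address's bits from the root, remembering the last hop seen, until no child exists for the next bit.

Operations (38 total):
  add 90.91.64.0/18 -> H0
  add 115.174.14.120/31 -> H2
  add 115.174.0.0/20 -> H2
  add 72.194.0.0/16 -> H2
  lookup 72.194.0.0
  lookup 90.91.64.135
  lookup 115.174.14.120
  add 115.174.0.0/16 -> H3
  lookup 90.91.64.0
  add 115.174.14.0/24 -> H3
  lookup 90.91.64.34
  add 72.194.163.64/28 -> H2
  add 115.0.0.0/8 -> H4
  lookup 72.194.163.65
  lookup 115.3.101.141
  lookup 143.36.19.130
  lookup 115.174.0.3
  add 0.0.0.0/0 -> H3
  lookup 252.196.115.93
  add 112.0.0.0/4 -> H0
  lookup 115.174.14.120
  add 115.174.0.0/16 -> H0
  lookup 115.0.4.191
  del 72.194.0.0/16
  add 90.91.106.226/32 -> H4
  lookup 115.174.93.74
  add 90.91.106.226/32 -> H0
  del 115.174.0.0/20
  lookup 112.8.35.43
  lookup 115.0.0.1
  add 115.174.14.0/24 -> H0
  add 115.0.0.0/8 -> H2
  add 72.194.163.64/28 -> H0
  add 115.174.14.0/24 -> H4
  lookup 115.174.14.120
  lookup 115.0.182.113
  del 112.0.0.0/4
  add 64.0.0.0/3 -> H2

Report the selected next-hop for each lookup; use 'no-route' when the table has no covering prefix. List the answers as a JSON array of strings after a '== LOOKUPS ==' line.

Apply in order:
  add 90.91.64.0/18 -> H0 at depth 18
  add 115.174.14.120/31 -> H2 at depth 31
  add 115.174.0.0/20 -> H2 at depth 20
  add 72.194.0.0/16 -> H2 at depth 16
  lookup 72.194.0.0: bits 0100100011000010 walk d0:-→d1:-→d2:-→d3:-→d4:-→d5:-→d6:-→d7:-→d8:-→d9:-→d10:-→d11:-→d12:-→d13:-→d14:-→d15:-→d16:H2 -> H2
  lookup 90.91.64.135: bits 010110100101101101 walk d0:-→d1:-→d2:-→d3:-→d4:-→d5:-→d6:-→d7:-→d8:-→d9:-→d10:-→d11:-→d12:-→d13:-→d14:-→d15:-→d16:-→d17:-→d18:H0 -> H0
  lookup 115.174.14.120: bits 0111001110101110000011100111100 walk d0:-→d1:-→d2:-→d3:-→d4:-→d5:-→d6:-→d7:-→d8:-→d9:-→d10:-→d11:-→d12:-→d13:-→d14:-→d15:-→d16:-→d17:-→d18:-→d19:-→d20:H2→d21:-→d22:-→d23:-→d24:-→d25:-→d26:-→d27:-→d28:-→d29:-→d30:-→d31:H2 -> H2
  add 115.174.0.0/16 -> H3 at depth 16
  lookup 90.91.64.0: bits 010110100101101101 walk d0:-→d1:-→d2:-→d3:-→d4:-→d5:-→d6:-→d7:-→d8:-→d9:-→d10:-→d11:-→d12:-→d13:-→d14:-→d15:-→d16:-→d17:-→d18:H0 -> H0
  add 115.174.14.0/24 -> H3 at depth 24
  lookup 90.91.64.34: bits 010110100101101101 walk d0:-→d1:-→d2:-→d3:-→d4:-→d5:-→d6:-→d7:-→d8:-→d9:-→d10:-→d11:-→d12:-→d13:-→d14:-→d15:-→d16:-→d17:-→d18:H0 -> H0
  add 72.194.163.64/28 -> H2 at depth 28
  add 115.0.0.0/8 -> H4 at depth 8
  lookup 72.194.163.65: bits 0100100011000010101000110100 walk d0:-→d1:-→d2:-→d3:-→d4:-→d5:-→d6:-→d7:-→d8:-→d9:-→d10:-→d11:-→d12:-→d13:-→d14:-→d15:-→d16:H2→d17:-→d18:-→d19:-→d20:-→d21:-→d22:-→d23:-→d24:-→d25:-→d26:-→d27:-→d28:H2 -> H2
  lookup 115.3.101.141: bits 01110011 walk d0:-→d1:-→d2:-→d3:-→d4:-→d5:-→d6:-→d7:-→d8:H4 -> H4
  lookup 143.36.19.130: bits ε walk d0:- -> no-route
  lookup 115.174.0.3: bits 01110011101011100000 walk d0:-→d1:-→d2:-→d3:-→d4:-→d5:-→d6:-→d7:-→d8:H4→d9:-→d10:-→d11:-→d12:-→d13:-→d14:-→d15:-→d16:H3→d17:-→d18:-→d19:-→d20:H2 -> H2
  add 0.0.0.0/0 -> H3 at depth 0
  lookup 252.196.115.93: bits ε walk d0:H3 -> H3
  add 112.0.0.0/4 -> H0 at depth 4
  lookup 115.174.14.120: bits 0111001110101110000011100111100 walk d0:H3→d1:-→d2:-→d3:-→d4:H0→d5:-→d6:-→d7:-→d8:H4→d9:-→d10:-→d11:-→d12:-→d13:-→d14:-→d15:-→d16:H3→d17:-→d18:-→d19:-→d20:H2→d21:-→d22:-→d23:-→d24:H3→d25:-→d26:-→d27:-→d28:-→d29:-→d30:-→d31:H2 -> H2
  add 115.174.0.0/16 -> H0 at depth 16
  lookup 115.0.4.191: bits 01110011 walk d0:H3→d1:-→d2:-→d3:-→d4:H0→d5:-→d6:-→d7:-→d8:H4 -> H4
  del 72.194.0.0/16 (clear depth 16)
  add 90.91.106.226/32 -> H4 at depth 32
  lookup 115.174.93.74: bits 01110011101011100 walk d0:H3→d1:-→d2:-→d3:-→d4:H0→d5:-→d6:-→d7:-→d8:H4→d9:-→d10:-→d11:-→d12:-→d13:-→d14:-→d15:-→d16:H0→d17:- -> H0
  add 90.91.106.226/32 -> H0 at depth 32
  del 115.174.0.0/20 (clear depth 20)
  lookup 112.8.35.43: bits 011100 walk d0:H3→d1:-→d2:-→d3:-→d4:H0→d5:-→d6:- -> H0
  lookup 115.0.0.1: bits 01110011 walk d0:H3→d1:-→d2:-→d3:-→d4:H0→d5:-→d6:-→d7:-→d8:H4 -> H4
  add 115.174.14.0/24 -> H0 at depth 24
  add 115.0.0.0/8 -> H2 at depth 8
  add 72.194.163.64/28 -> H0 at depth 28
  add 115.174.14.0/24 -> H4 at depth 24
  lookup 115.174.14.120: bits 0111001110101110000011100111100 walk d0:H3→d1:-→d2:-→d3:-→d4:H0→d5:-→d6:-→d7:-→d8:H2→d9:-→d10:-→d11:-→d12:-→d13:-→d14:-→d15:-→d16:H0→d17:-→d18:-→d19:-→d20:-→d21:-→d22:-→d23:-→d24:H4→d25:-→d26:-→d27:-→d28:-→d29:-→d30:-→d31:H2 -> H2
  lookup 115.0.182.113: bits 01110011 walk d0:H3→d1:-→d2:-→d3:-→d4:H0→d5:-→d6:-→d7:-→d8:H2 -> H2
  del 112.0.0.0/4 (clear depth 4)
  add 64.0.0.0/3 -> H2 at depth 3

== LOOKUPS ==
["H2","H0","H2","H0","H0","H2","H4","no-route","H2","H3","H2","H4","H0","H0","H4","H2","H2"]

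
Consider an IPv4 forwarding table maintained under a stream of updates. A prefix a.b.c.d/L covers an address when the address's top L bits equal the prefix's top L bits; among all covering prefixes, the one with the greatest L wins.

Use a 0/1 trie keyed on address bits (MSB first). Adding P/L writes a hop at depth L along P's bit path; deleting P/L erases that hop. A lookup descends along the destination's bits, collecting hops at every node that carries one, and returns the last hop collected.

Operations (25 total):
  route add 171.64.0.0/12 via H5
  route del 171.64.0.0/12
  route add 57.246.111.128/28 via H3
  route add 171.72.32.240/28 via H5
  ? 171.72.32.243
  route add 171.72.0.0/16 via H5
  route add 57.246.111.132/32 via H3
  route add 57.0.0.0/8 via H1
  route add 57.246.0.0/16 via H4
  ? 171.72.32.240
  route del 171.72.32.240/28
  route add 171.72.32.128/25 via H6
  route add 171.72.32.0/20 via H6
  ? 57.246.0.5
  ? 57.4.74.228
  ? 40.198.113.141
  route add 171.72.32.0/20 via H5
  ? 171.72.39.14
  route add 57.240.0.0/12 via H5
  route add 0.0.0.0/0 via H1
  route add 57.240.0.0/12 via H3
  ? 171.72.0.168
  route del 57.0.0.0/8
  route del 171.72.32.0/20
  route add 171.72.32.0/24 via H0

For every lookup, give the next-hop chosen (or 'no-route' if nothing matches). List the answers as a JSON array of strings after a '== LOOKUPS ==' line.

Apply in order:
  add 171.64.0.0/12 -> H5 at depth 12
  - 171.64.0.0/12 clear@12
  add 57.246.111.128/28 -> H3 at depth 28
  add 171.72.32.240/28 -> H5 at depth 28
  Q 171.72.32.243: descend 1010101101001000001000001111 ; hops seen [H5] ; pick H5
  add 171.72.0.0/16 -> H5 at depth 16
  add 57.246.111.132/32 -> H3 at depth 32
  add 57.0.0.0/8 -> H1 at depth 8
  add 57.246.0.0/16 -> H4 at depth 16
  Q 171.72.32.240: descend 1010101101001000001000001111 ; hops seen [H5,H5] ; pick H5
  - 171.72.32.240/28 clear@28
  add 171.72.32.128/25 -> H6 at depth 25
  add 171.72.32.0/20 -> H6 at depth 20
  Q 57.246.0.5: descend 00111001111101100 ; hops seen [H1,H4] ; pick H4
  Q 57.4.74.228: descend 00111001 ; hops seen [H1] ; pick H1
  Q 40.198.113.141: descend 001 ; hops seen [∅] ; pick no-route
  add 171.72.32.0/20 -> H5 at depth 20
  Q 171.72.39.14: descend 101010110100100000100 ; hops seen [H5,H5] ; pick H5
  add 57.240.0.0/12 -> H5 at depth 12
  add 0.0.0.0/0 -> H1 at depth 0
  add 57.240.0.0/12 -> H3 at depth 12
  Q 171.72.0.168: descend 101010110100100000 ; hops seen [H1,H5] ; pick H5
  - 57.0.0.0/8 clear@8
  - 171.72.32.0/20 clear@20
  add 171.72.32.0/24 -> H0 at depth 24

== LOOKUPS ==
["H5","H5","H4","H1","no-route","H5","H5"]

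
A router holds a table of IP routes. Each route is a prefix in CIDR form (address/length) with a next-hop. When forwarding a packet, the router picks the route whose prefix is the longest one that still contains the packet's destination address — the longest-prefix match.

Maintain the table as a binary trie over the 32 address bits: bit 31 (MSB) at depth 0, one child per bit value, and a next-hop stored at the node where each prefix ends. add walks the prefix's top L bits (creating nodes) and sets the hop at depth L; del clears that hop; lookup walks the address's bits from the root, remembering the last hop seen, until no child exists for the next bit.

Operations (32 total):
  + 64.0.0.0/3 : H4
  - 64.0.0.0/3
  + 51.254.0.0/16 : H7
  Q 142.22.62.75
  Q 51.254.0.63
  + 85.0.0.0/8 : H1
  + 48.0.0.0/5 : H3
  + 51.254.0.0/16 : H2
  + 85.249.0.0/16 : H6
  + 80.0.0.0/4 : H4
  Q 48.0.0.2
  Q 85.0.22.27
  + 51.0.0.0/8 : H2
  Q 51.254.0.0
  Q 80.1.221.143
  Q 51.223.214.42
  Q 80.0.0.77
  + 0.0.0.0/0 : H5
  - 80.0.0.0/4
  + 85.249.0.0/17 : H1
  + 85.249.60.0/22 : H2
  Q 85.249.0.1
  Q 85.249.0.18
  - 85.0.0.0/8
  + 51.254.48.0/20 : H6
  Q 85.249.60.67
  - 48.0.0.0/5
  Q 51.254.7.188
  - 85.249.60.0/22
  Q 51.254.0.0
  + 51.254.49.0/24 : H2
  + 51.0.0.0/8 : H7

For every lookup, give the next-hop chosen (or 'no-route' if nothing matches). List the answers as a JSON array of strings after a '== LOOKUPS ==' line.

Apply in order:
  + 64.0.0.0/3 (H4) depth=3
  - 64.0.0.0/3 clear@3
  + 51.254.0.0/16 (H7) depth=16
  lookup 142.22.62.75: bits ε walk d0:- -> no-route
  lookup 51.254.0.63: bits 0011001111111110 walk d0:-→d1:-→d2:-→d3:-→d4:-→d5:-→d6:-→d7:-→d8:-→d9:-→d10:-→d11:-→d12:-→d13:-→d14:-→d15:-→d16:H7 -> H7
  + 85.0.0.0/8 (H1) depth=8
  + 48.0.0.0/5 (H3) depth=5
  + 51.254.0.0/16 (H2) depth=16
  + 85.249.0.0/16 (H6) depth=16
  + 80.0.0.0/4 (H4) depth=4
  lookup 48.0.0.2: bits 001100 walk d0:-→d1:-→d2:-→d3:-→d4:-→d5:H3→d6:- -> H3
  lookup 85.0.22.27: bits 01010101 walk d0:-→d1:-→d2:-→d3:-→d4:H4→d5:-→d6:-→d7:-→d8:H1 -> H1
  + 51.0.0.0/8 (H2) depth=8
  lookup 51.254.0.0: bits 0011001111111110 walk d0:-→d1:-→d2:-→d3:-→d4:-→d5:H3→d6:-→d7:-→d8:H2→d9:-→d10:-→d11:-→d12:-→d13:-→d14:-→d15:-→d16:H2 -> H2
  lookup 80.1.221.143: bits 01010 walk d0:-→d1:-→d2:-→d3:-→d4:H4→d5:- -> H4
  lookup 51.223.214.42: bits 0011001111 walk d0:-→d1:-→d2:-→d3:-→d4:-→d5:H3→d6:-→d7:-→d8:H2→d9:-→d10:- -> H2
  lookup 80.0.0.77: bits 01010 walk d0:-→d1:-→d2:-→d3:-→d4:H4→d5:- -> H4
  + 0.0.0.0/0 (H5) depth=0
  - 80.0.0.0/4 clear@4
  + 85.249.0.0/17 (H1) depth=17
  + 85.249.60.0/22 (H2) depth=22
  lookup 85.249.0.1: bits 010101011111100100 walk d0:H5→d1:-→d2:-→d3:-→d4:-→d5:-→d6:-→d7:-→d8:H1→d9:-→d10:-→d11:-→d12:-→d13:-→d14:-→d15:-→d16:H6→d17:H1→d18:- -> H1
  lookup 85.249.0.18: bits 010101011111100100 walk d0:H5→d1:-→d2:-→d3:-→d4:-→d5:-→d6:-→d7:-→d8:H1→d9:-→d10:-→d11:-→d12:-→d13:-→d14:-→d15:-→d16:H6→d17:H1→d18:- -> H1
  - 85.0.0.0/8 clear@8
  + 51.254.48.0/20 (H6) depth=20
  lookup 85.249.60.67: bits 0101010111111001001111 walk d0:H5→d1:-→d2:-→d3:-→d4:-→d5:-→d6:-→d7:-→d8:-→d9:-→d10:-→d11:-→d12:-→d13:-→d14:-→d15:-→d16:H6→d17:H1→d18:-→d19:-→d20:-→d21:-→d22:H2 -> H2
  - 48.0.0.0/5 clear@5
  lookup 51.254.7.188: bits 001100111111111000 walk d0:H5→d1:-→d2:-→d3:-→d4:-→d5:-→d6:-→d7:-→d8:H2→d9:-→d10:-→d11:-→d12:-→d13:-→d14:-→d15:-→d16:H2→d17:-→d18:- -> H2
  - 85.249.60.0/22 clear@22
  lookup 51.254.0.0: bits 001100111111111000 walk d0:H5→d1:-→d2:-→d3:-→d4:-→d5:-→d6:-→d7:-→d8:H2→d9:-→d10:-→d11:-→d12:-→d13:-→d14:-→d15:-→d16:H2→d17:-→d18:- -> H2
  + 51.254.49.0/24 (H2) depth=24
  + 51.0.0.0/8 (H7) depth=8

== LOOKUPS ==
["no-route","H7","H3","H1","H2","H4","H2","H4","H1","H1","H2","H2","H2"]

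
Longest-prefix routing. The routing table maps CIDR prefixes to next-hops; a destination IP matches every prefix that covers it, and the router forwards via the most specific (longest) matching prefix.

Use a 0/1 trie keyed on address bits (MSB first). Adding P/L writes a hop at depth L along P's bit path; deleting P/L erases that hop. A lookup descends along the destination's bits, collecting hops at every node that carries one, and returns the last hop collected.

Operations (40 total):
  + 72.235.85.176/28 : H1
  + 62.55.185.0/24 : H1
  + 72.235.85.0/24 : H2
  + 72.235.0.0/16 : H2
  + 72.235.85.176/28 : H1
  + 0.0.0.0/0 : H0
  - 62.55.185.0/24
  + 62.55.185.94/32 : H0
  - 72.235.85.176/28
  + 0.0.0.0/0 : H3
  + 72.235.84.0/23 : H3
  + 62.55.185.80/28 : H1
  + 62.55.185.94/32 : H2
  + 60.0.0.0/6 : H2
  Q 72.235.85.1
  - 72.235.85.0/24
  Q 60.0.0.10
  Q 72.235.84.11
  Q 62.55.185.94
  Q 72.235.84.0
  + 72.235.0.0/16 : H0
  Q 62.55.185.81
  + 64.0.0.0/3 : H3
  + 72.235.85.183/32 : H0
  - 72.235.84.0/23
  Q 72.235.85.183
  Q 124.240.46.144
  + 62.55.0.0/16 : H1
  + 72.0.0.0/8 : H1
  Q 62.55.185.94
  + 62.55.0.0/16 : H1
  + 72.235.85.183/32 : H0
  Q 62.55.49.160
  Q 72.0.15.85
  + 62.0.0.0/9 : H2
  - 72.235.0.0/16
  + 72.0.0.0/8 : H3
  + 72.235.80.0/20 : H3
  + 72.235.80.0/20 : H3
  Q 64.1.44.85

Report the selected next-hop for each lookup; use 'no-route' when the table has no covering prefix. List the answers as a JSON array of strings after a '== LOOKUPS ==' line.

Apply in order:
  add 72.235.85.176/28 -> H1 at depth 28
  add 62.55.185.0/24 -> H1 at depth 24
  add 72.235.85.0/24 -> H2 at depth 24
  add 72.235.0.0/16 -> H2 at depth 16
  add 72.235.85.176/28 -> H1 at depth 28
  add 0.0.0.0/0 -> H0 at depth 0
  del 62.55.185.0/24 (clear depth 24)
  add 62.55.185.94/32 -> H0 at depth 32
  del 72.235.85.176/28 (clear depth 28)
  add 0.0.0.0/0 -> H3 at depth 0
  add 72.235.84.0/23 -> H3 at depth 23
  add 62.55.185.80/28 -> H1 at depth 28
  add 62.55.185.94/32 -> H2 at depth 32
  add 60.0.0.0/6 -> H2 at depth 6
  lookup 72.235.85.1: bits 010010001110101101010101 walk d0:H3→d1:-→d2:-→d3:-→d4:-→d5:-→d6:-→d7:-→d8:-→d9:-→d10:-→d11:-→d12:-→d13:-→d14:-→d15:-→d16:H2→d17:-→d18:-→d19:-→d20:-→d21:-→d22:-→d23:H3→d24:H2 -> H2
  del 72.235.85.0/24 (clear depth 24)
  lookup 60.0.0.10: bits 001111 walk d0:H3→d1:-→d2:-→d3:-→d4:-→d5:-→d6:H2 -> H2
  lookup 72.235.84.11: bits 01001000111010110101010 walk d0:H3→d1:-→d2:-→d3:-→d4:-→d5:-→d6:-→d7:-→d8:-→d9:-→d10:-→d11:-→d12:-→d13:-→d14:-→d15:-→d16:H2→d17:-→d18:-→d19:-→d20:-→d21:-→d22:-→d23:H3 -> H3
  lookup 62.55.185.94: bits 00111110001101111011100101011110 walk d0:H3→d1:-→d2:-→d3:-→d4:-→d5:-→d6:H2→d7:-→d8:-→d9:-→d10:-→d11:-→d12:-→d13:-→d14:-→d15:-→d16:-→d17:-→d18:-→d19:-→d20:-→d21:-→d22:-→d23:-→d24:-→d25:-→d26:-→d27:-→d28:H1→d29:-→d30:-→d31:-→d32:H2 -> H2
  lookup 72.235.84.0: bits 01001000111010110101010 walk d0:H3→d1:-→d2:-→d3:-→d4:-→d5:-→d6:-→d7:-→d8:-→d9:-→d10:-→d11:-→d12:-→d13:-→d14:-→d15:-→d16:H2→d17:-→d18:-→d19:-→d20:-→d21:-→d22:-→d23:H3 -> H3
  add 72.235.0.0/16 -> H0 at depth 16
  lookup 62.55.185.81: bits 0011111000110111101110010101 walk d0:H3→d1:-→d2:-→d3:-→d4:-→d5:-→d6:H2→d7:-→d8:-→d9:-→d10:-→d11:-→d12:-→d13:-→d14:-→d15:-→d16:-→d17:-→d18:-→d19:-→d20:-→d21:-→d22:-→d23:-→d24:-→d25:-→d26:-→d27:-→d28:H1 -> H1
  add 64.0.0.0/3 -> H3 at depth 3
  add 72.235.85.183/32 -> H0 at depth 32
  del 72.235.84.0/23 (clear depth 23)
  lookup 72.235.85.183: bits 01001000111010110101010110110111 walk d0:H3→d1:-→d2:-→d3:H3→d4:-→d5:-→d6:-→d7:-→d8:-→d9:-→d10:-→d11:-→d12:-→d13:-→d14:-→d15:-→d16:H0→d17:-→d18:-→d19:-→d20:-→d21:-→d22:-→d23:-→d24:-→d25:-→d26:-→d27:-→d28:-→d29:-→d30:-→d31:-→d32:H0 -> H0
  lookup 124.240.46.144: bits 01 walk d0:H3→d1:-→d2:- -> H3
  add 62.55.0.0/16 -> H1 at depth 16
  add 72.0.0.0/8 -> H1 at depth 8
  lookup 62.55.185.94: bits 00111110001101111011100101011110 walk d0:H3→d1:-→d2:-→d3:-→d4:-→d5:-→d6:H2→d7:-→d8:-→d9:-→d10:-→d11:-→d12:-→d13:-→d14:-→d15:-→d16:H1→d17:-→d18:-→d19:-→d20:-→d21:-→d22:-→d23:-→d24:-→d25:-→d26:-→d27:-→d28:H1→d29:-→d30:-→d31:-→d32:H2 -> H2
  add 62.55.0.0/16 -> H1 at depth 16
  add 72.235.85.183/32 -> H0 at depth 32
  lookup 62.55.49.160: bits 0011111000110111 walk d0:H3→d1:-→d2:-→d3:-→d4:-→d5:-→d6:H2→d7:-→d8:-→d9:-→d10:-→d11:-→d12:-→d13:-→d14:-→d15:-→d16:H1 -> H1
  lookup 72.0.15.85: bits 01001000 walk d0:H3→d1:-→d2:-→d3:H3→d4:-→d5:-→d6:-→d7:-→d8:H1 -> H1
  add 62.0.0.0/9 -> H2 at depth 9
  del 72.235.0.0/16 (clear depth 16)
  add 72.0.0.0/8 -> H3 at depth 8
  add 72.235.80.0/20 -> H3 at depth 20
  add 72.235.80.0/20 -> H3 at depth 20
  lookup 64.1.44.85: bits 0100 walk d0:H3→d1:-→d2:-→d3:H3→d4:- -> H3

== LOOKUPS ==
["H2","H2","H3","H2","H3","H1","H0","H3","H2","H1","H1","H3"]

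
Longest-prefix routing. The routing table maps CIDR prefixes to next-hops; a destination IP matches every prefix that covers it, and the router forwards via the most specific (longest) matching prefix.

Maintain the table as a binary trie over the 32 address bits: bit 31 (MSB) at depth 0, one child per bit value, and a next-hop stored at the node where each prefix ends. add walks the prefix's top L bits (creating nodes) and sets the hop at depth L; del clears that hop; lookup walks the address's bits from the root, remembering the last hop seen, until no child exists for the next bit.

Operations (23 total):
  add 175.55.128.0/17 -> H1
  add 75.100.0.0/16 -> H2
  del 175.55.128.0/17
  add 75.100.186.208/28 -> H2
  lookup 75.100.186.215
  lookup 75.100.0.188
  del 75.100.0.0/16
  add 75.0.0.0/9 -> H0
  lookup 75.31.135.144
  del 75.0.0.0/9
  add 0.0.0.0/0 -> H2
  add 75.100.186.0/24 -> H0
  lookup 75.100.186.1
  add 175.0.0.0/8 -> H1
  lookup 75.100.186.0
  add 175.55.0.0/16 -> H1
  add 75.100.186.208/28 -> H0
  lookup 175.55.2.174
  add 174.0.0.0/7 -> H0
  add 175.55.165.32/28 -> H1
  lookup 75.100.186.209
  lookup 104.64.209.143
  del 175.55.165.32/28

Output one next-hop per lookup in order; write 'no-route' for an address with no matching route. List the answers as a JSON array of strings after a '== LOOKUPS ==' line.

Apply in order:
  add 175.55.128.0/17 -> H1 at depth 17
  add 75.100.0.0/16 -> H2 at depth 16
  del 175.55.128.0/17 (clear depth 17)
  add 75.100.186.208/28 -> H2 at depth 28
  lookup 75.100.186.215: bits 0100101101100100101110101101 walk d0:-→d1:-→d2:-→d3:-→d4:-→d5:-→d6:-→d7:-→d8:-→d9:-→d10:-→d11:-→d12:-→d13:-→d14:-→d15:-→d16:H2→d17:-→d18:-→d19:-→d20:-→d21:-→d22:-→d23:-→d24:-→d25:-→d26:-→d27:-→d28:H2 -> H2
  lookup 75.100.0.188: bits 0100101101100100 walk d0:-→d1:-→d2:-→d3:-→d4:-→d5:-→d6:-→d7:-→d8:-→d9:-→d10:-→d11:-→d12:-→d13:-→d14:-→d15:-→d16:H2 -> H2
  del 75.100.0.0/16 (clear depth 16)
  add 75.0.0.0/9 -> H0 at depth 9
  lookup 75.31.135.144: bits 010010110 walk d0:-→d1:-→d2:-→d3:-→d4:-→d5:-→d6:-→d7:-→d8:-→d9:H0 -> H0
  del 75.0.0.0/9 (clear depth 9)
  add 0.0.0.0/0 -> H2 at depth 0
  add 75.100.186.0/24 -> H0 at depth 24
  lookup 75.100.186.1: bits 010010110110010010111010 walk d0:H2→d1:-→d2:-→d3:-→d4:-→d5:-→d6:-→d7:-→d8:-→d9:-→d10:-→d11:-→d12:-→d13:-→d14:-→d15:-→d16:-→d17:-→d18:-→d19:-→d20:-→d21:-→d22:-→d23:-→d24:H0 -> H0
  add 175.0.0.0/8 -> H1 at depth 8
  lookup 75.100.186.0: bits 010010110110010010111010 walk d0:H2→d1:-→d2:-→d3:-→d4:-→d5:-→d6:-→d7:-→d8:-→d9:-→d10:-→d11:-→d12:-→d13:-→d14:-→d15:-→d16:-→d17:-→d18:-→d19:-→d20:-→d21:-→d22:-→d23:-→d24:H0 -> H0
  add 175.55.0.0/16 -> H1 at depth 16
  add 75.100.186.208/28 -> H0 at depth 28
  lookup 175.55.2.174: bits 1010111100110111 walk d0:H2→d1:-→d2:-→d3:-→d4:-→d5:-→d6:-→d7:-→d8:H1→d9:-→d10:-→d11:-→d12:-→d13:-→d14:-→d15:-→d16:H1 -> H1
  add 174.0.0.0/7 -> H0 at depth 7
  add 175.55.165.32/28 -> H1 at depth 28
  lookup 75.100.186.209: bits 0100101101100100101110101101 walk d0:H2→d1:-→d2:-→d3:-→d4:-→d5:-→d6:-→d7:-→d8:-→d9:-→d10:-→d11:-→d12:-→d13:-→d14:-→d15:-→d16:-→d17:-→d18:-→d19:-→d20:-→d21:-→d22:-→d23:-→d24:H0→d25:-→d26:-→d27:-→d28:H0 -> H0
  lookup 104.64.209.143: bits 01 walk d0:H2→d1:-→d2:- -> H2
  del 175.55.165.32/28 (clear depth 28)

== LOOKUPS ==
["H2","H2","H0","H0","H0","H1","H0","H2"]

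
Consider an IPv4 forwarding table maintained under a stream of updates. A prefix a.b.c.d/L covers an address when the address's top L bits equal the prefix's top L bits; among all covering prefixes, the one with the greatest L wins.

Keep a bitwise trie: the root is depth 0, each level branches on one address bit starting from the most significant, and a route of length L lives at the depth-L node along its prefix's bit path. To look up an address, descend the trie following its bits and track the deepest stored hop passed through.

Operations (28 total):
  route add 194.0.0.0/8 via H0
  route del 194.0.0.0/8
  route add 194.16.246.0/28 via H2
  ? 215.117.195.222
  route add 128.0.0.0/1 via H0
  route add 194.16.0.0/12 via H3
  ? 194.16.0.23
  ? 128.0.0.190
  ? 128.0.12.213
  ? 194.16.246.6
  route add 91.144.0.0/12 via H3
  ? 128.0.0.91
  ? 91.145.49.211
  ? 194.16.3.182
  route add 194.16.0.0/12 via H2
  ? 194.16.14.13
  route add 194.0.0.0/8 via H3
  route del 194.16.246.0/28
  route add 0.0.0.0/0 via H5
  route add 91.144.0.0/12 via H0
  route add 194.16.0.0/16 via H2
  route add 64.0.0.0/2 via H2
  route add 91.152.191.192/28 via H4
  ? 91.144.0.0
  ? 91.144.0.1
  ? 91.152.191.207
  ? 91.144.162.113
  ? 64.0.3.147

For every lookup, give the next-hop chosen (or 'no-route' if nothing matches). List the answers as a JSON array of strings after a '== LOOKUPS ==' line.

Apply in order:
  + 194.0.0.0/8 (H0) depth=8
  del 194.0.0.0/8 (clear depth 8)
  + 194.16.246.0/28 (H2) depth=28
  lookup 215.117.195.222: bits 110 walk d0:-→d1:-→d2:-→d3:- -> no-route
  + 128.0.0.0/1 (H0) depth=1
  + 194.16.0.0/12 (H3) depth=12
  lookup 194.16.0.23: bits 1100001000010000 walk d0:-→d1:H0→d2:-→d3:-→d4:-→d5:-→d6:-→d7:-→d8:-→d9:-→d10:-→d11:-→d12:H3→d13:-→d14:-→d15:-→d16:- -> H3
  lookup 128.0.0.190: bits 1 walk d0:-→d1:H0 -> H0
  lookup 128.0.12.213: bits 1 walk d0:-→d1:H0 -> H0
  lookup 194.16.246.6: bits 1100001000010000111101100000 walk d0:-→d1:H0→d2:-→d3:-→d4:-→d5:-→d6:-→d7:-→d8:-→d9:-→d10:-→d11:-→d12:H3→d13:-→d14:-→d15:-→d16:-→d17:-→d18:-→d19:-→d20:-→d21:-→d22:-→d23:-→d24:-→d25:-→d26:-→d27:-→d28:H2 -> H2
  + 91.144.0.0/12 (H3) depth=12
  lookup 128.0.0.91: bits 1 walk d0:-→d1:H0 -> H0
  lookup 91.145.49.211: bits 010110111001 walk d0:-→d1:-→d2:-→d3:-→d4:-→d5:-→d6:-→d7:-→d8:-→d9:-→d10:-→d11:-→d12:H3 -> H3
  lookup 194.16.3.182: bits 1100001000010000 walk d0:-→d1:H0→d2:-→d3:-→d4:-→d5:-→d6:-→d7:-→d8:-→d9:-→d10:-→d11:-→d12:H3→d13:-→d14:-→d15:-→d16:- -> H3
  + 194.16.0.0/12 (H2) depth=12
  lookup 194.16.14.13: bits 1100001000010000 walk d0:-→d1:H0→d2:-→d3:-→d4:-→d5:-→d6:-→d7:-→d8:-→d9:-→d10:-→d11:-→d12:H2→d13:-→d14:-→d15:-→d16:- -> H2
  + 194.0.0.0/8 (H3) depth=8
  del 194.16.246.0/28 (clear depth 28)
  + 0.0.0.0/0 (H5) depth=0
  + 91.144.0.0/12 (H0) depth=12
  + 194.16.0.0/16 (H2) depth=16
  + 64.0.0.0/2 (H2) depth=2
  + 91.152.191.192/28 (H4) depth=28
  lookup 91.144.0.0: bits 010110111001 walk d0:H5→d1:-→d2:H2→d3:-→d4:-→d5:-→d6:-→d7:-→d8:-→d9:-→d10:-→d11:-→d12:H0 -> H0
  lookup 91.144.0.1: bits 010110111001 walk d0:H5→d1:-→d2:H2→d3:-→d4:-→d5:-→d6:-→d7:-→d8:-→d9:-→d10:-→d11:-→d12:H0 -> H0
  lookup 91.152.191.207: bits 0101101110011000101111111100 walk d0:H5→d1:-→d2:H2→d3:-→d4:-→d5:-→d6:-→d7:-→d8:-→d9:-→d10:-→d11:-→d12:H0→d13:-→d14:-→d15:-→d16:-→d17:-→d18:-→d19:-→d20:-→d21:-→d22:-→d23:-→d24:-→d25:-→d26:-→d27:-→d28:H4 -> H4
  lookup 91.144.162.113: bits 010110111001 walk d0:H5→d1:-→d2:H2→d3:-→d4:-→d5:-→d6:-→d7:-→d8:-→d9:-→d10:-→d11:-→d12:H0 -> H0
  lookup 64.0.3.147: bits 010 walk d0:H5→d1:-→d2:H2→d3:- -> H2

== LOOKUPS ==
["no-route","H3","H0","H0","H2","H0","H3","H3","H2","H0","H0","H4","H0","H2"]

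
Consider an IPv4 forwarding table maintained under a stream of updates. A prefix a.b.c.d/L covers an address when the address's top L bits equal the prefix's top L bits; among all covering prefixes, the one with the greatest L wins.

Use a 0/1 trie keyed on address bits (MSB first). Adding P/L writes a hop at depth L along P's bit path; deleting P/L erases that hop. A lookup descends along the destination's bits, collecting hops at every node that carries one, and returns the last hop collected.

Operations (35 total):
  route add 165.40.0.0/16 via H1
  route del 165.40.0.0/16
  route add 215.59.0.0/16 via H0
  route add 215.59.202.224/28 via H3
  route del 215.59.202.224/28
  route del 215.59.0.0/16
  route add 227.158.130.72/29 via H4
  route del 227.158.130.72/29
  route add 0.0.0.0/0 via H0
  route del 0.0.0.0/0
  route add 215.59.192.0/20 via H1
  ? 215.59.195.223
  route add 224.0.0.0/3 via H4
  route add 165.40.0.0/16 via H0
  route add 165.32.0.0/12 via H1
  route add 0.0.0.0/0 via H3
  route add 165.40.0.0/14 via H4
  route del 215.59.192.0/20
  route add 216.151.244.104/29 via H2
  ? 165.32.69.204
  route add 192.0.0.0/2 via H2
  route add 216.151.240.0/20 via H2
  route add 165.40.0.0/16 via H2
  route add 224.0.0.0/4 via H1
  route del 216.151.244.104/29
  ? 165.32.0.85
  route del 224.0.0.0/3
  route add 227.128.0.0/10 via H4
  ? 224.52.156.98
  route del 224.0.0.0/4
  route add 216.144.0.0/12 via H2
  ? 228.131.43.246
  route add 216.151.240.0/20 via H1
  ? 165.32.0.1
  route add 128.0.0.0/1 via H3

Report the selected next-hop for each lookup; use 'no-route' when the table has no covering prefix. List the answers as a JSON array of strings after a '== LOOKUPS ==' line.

Apply in order:
  add 165.40.0.0/16 -> H1 at depth 16
  del 165.40.0.0/16 (clear depth 16)
  add 215.59.0.0/16 -> H0 at depth 16
  add 215.59.202.224/28 -> H3 at depth 28
  del 215.59.202.224/28 (clear depth 28)
  del 215.59.0.0/16 (clear depth 16)
  add 227.158.130.72/29 -> H4 at depth 29
  del 227.158.130.72/29 (clear depth 29)
  add 0.0.0.0/0 -> H0 at depth 0
  del 0.0.0.0/0 (clear depth 0)
  add 215.59.192.0/20 -> H1 at depth 20
  Q 215.59.195.223: descend 11010111001110111100 ; hops seen [H1] ; pick H1
  add 224.0.0.0/3 -> H4 at depth 3
  add 165.40.0.0/16 -> H0 at depth 16
  add 165.32.0.0/12 -> H1 at depth 12
  add 0.0.0.0/0 -> H3 at depth 0
  add 165.40.0.0/14 -> H4 at depth 14
  del 215.59.192.0/20 (clear depth 20)
  add 216.151.244.104/29 -> H2 at depth 29
  Q 165.32.69.204: descend 101001010010 ; hops seen [H3,H1] ; pick H1
  add 192.0.0.0/2 -> H2 at depth 2
  add 216.151.240.0/20 -> H2 at depth 20
  add 165.40.0.0/16 -> H2 at depth 16
  add 224.0.0.0/4 -> H1 at depth 4
  del 216.151.244.104/29 (clear depth 29)
  Q 165.32.0.85: descend 101001010010 ; hops seen [H3,H1] ; pick H1
  del 224.0.0.0/3 (clear depth 3)
  add 227.128.0.0/10 -> H4 at depth 10
  Q 224.52.156.98: descend 111000 ; hops seen [H3,H2,H1] ; pick H1
  del 224.0.0.0/4 (clear depth 4)
  add 216.144.0.0/12 -> H2 at depth 12
  Q 228.131.43.246: descend 11100 ; hops seen [H3,H2] ; pick H2
  add 216.151.240.0/20 -> H1 at depth 20
  Q 165.32.0.1: descend 101001010010 ; hops seen [H3,H1] ; pick H1
  add 128.0.0.0/1 -> H3 at depth 1

== LOOKUPS ==
["H1","H1","H1","H1","H2","H1"]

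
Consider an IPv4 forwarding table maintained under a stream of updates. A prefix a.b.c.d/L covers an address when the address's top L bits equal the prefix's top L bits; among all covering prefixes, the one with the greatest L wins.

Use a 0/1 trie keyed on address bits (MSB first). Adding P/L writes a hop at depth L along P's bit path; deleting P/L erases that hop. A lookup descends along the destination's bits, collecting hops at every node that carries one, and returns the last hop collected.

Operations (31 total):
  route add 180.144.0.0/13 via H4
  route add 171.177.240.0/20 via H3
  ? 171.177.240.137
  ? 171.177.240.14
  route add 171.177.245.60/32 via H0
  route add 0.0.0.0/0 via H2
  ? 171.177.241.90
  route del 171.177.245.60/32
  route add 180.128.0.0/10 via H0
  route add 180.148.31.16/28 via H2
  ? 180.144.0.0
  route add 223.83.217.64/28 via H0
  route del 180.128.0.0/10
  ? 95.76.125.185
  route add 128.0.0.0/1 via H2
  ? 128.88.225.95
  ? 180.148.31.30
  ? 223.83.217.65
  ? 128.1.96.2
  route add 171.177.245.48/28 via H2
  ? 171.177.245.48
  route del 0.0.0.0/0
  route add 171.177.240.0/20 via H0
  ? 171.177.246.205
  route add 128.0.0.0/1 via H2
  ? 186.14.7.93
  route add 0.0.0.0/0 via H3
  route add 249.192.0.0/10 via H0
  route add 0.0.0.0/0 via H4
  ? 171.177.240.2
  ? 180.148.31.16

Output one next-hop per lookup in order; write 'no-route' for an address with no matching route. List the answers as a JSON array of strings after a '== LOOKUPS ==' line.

Trace:
  add 180.144.0.0/13 -> H4 at depth 13
  add 171.177.240.0/20 -> H3 at depth 20
  Q 171.177.240.137: descend 10101011101100011111 ; hops seen [H3] ; pick H3
  Q 171.177.240.14: descend 10101011101100011111 ; hops seen [H3] ; pick H3
  add 171.177.245.60/32 -> H0 at depth 32
  add 0.0.0.0/0 -> H2 at depth 0
  Q 171.177.241.90: descend 101010111011000111110 ; hops seen [H2,H3] ; pick H3
  del 171.177.245.60/32 (clear depth 32)
  add 180.128.0.0/10 -> H0 at depth 10
  add 180.148.31.16/28 -> H2 at depth 28
  Q 180.144.0.0: descend 1011010010010 ; hops seen [H2,H0,H4] ; pick H4
  add 223.83.217.64/28 -> H0 at depth 28
  del 180.128.0.0/10 (clear depth 10)
  Q 95.76.125.185: descend ε ; hops seen [H2] ; pick H2
  add 128.0.0.0/1 -> H2 at depth 1
  Q 128.88.225.95: descend 10 ; hops seen [H2,H2] ; pick H2
  Q 180.148.31.30: descend 1011010010010100000111110001 ; hops seen [H2,H2,H4,H2] ; pick H2
  Q 223.83.217.65: descend 1101111101010011110110010100 ; hops seen [H2,H2,H0] ; pick H0
  Q 128.1.96.2: descend 10 ; hops seen [H2,H2] ; pick H2
  add 171.177.245.48/28 -> H2 at depth 28
  Q 171.177.245.48: descend 1010101110110001111101010011 ; hops seen [H2,H2,H3,H2] ; pick H2
  del 0.0.0.0/0 (clear depth 0)
  add 171.177.240.0/20 -> H0 at depth 20
  Q 171.177.246.205: descend 1010101110110001111101 ; hops seen [H2,H0] ; pick H0
  add 128.0.0.0/1 -> H2 at depth 1
  Q 186.14.7.93: descend 1011 ; hops seen [H2] ; pick H2
  add 0.0.0.0/0 -> H3 at depth 0
  add 249.192.0.0/10 -> H0 at depth 10
  add 0.0.0.0/0 -> H4 at depth 0
  Q 171.177.240.2: descend 101010111011000111110 ; hops seen [H4,H2,H0] ; pick H0
  Q 180.148.31.16: descend 1011010010010100000111110001 ; hops seen [H4,H2,H4,H2] ; pick H2

== LOOKUPS ==
["H3","H3","H3","H4","H2","H2","H2","H0","H2","H2","H0","H2","H0","H2"]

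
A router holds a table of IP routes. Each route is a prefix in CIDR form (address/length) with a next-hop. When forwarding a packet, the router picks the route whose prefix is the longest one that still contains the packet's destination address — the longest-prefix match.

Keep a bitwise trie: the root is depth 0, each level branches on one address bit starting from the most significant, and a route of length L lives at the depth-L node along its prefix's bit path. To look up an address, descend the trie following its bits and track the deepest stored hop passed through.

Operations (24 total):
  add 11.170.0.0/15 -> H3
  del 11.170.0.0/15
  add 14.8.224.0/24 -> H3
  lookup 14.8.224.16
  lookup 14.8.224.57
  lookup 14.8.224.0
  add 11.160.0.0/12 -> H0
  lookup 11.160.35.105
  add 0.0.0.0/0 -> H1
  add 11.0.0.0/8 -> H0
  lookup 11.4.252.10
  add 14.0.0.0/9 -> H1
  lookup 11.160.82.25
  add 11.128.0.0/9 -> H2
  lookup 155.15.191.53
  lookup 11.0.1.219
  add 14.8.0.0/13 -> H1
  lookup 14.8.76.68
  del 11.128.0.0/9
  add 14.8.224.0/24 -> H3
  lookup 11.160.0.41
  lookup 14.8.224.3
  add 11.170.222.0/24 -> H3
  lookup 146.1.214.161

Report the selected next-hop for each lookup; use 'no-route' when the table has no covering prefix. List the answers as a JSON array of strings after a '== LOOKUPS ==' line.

Process each operation:
  add 11.170.0.0/15 -> H3 at depth 15
  - 11.170.0.0/15 clear@15
  add 14.8.224.0/24 -> H3 at depth 24
  ? 14.8.224.16  path d0:-→d1:-→d2:-→d3:-→d4:-→d5:-→d6:-→d7:-→d8:-→d9:-→d10:-→d11:-→d12:-→d13:-→d14:-→d15:-→d16:-→d17:-→d18:-→d19:-→d20:-→d21:-→d22:-→d23:-→d24:H3  best=H3
  ? 14.8.224.57  path d0:-→d1:-→d2:-→d3:-→d4:-→d5:-→d6:-→d7:-→d8:-→d9:-→d10:-→d11:-→d12:-→d13:-→d14:-→d15:-→d16:-→d17:-→d18:-→d19:-→d20:-→d21:-→d22:-→d23:-→d24:H3  best=H3
  ? 14.8.224.0  path d0:-→d1:-→d2:-→d3:-→d4:-→d5:-→d6:-→d7:-→d8:-→d9:-→d10:-→d11:-→d12:-→d13:-→d14:-→d15:-→d16:-→d17:-→d18:-→d19:-→d20:-→d21:-→d22:-→d23:-→d24:H3  best=H3
  add 11.160.0.0/12 -> H0 at depth 12
  ? 11.160.35.105  path d0:-→d1:-→d2:-→d3:-→d4:-→d5:-→d6:-→d7:-→d8:-→d9:-→d10:-→d11:-→d12:H0  best=H0
  add 0.0.0.0/0 -> H1 at depth 0
  add 11.0.0.0/8 -> H0 at depth 8
  ? 11.4.252.10  path d0:H1→d1:-→d2:-→d3:-→d4:-→d5:-→d6:-→d7:-→d8:H0  best=H0
  add 14.0.0.0/9 -> H1 at depth 9
  ? 11.160.82.25  path d0:H1→d1:-→d2:-→d3:-→d4:-→d5:-→d6:-→d7:-→d8:H0→d9:-→d10:-→d11:-→d12:H0  best=H0
  add 11.128.0.0/9 -> H2 at depth 9
  ? 155.15.191.53  path d0:H1  best=H1
  ? 11.0.1.219  path d0:H1→d1:-→d2:-→d3:-→d4:-→d5:-→d6:-→d7:-→d8:H0  best=H0
  add 14.8.0.0/13 -> H1 at depth 13
  ? 14.8.76.68  path d0:H1→d1:-→d2:-→d3:-→d4:-→d5:-→d6:-→d7:-→d8:-→d9:H1→d10:-→d11:-→d12:-→d13:H1→d14:-→d15:-→d16:-  best=H1
  - 11.128.0.0/9 clear@9
  add 14.8.224.0/24 -> H3 at depth 24
  ? 11.160.0.41  path d0:H1→d1:-→d2:-→d3:-→d4:-→d5:-→d6:-→d7:-→d8:H0→d9:-→d10:-→d11:-→d12:H0  best=H0
  ? 14.8.224.3  path d0:H1→d1:-→d2:-→d3:-→d4:-→d5:-→d6:-→d7:-→d8:-→d9:H1→d10:-→d11:-→d12:-→d13:H1→d14:-→d15:-→d16:-→d17:-→d18:-→d19:-→d20:-→d21:-→d22:-→d23:-→d24:H3  best=H3
  add 11.170.222.0/24 -> H3 at depth 24
  ? 146.1.214.161  path d0:H1  best=H1

== LOOKUPS ==
["H3","H3","H3","H0","H0","H0","H1","H0","H1","H0","H3","H1"]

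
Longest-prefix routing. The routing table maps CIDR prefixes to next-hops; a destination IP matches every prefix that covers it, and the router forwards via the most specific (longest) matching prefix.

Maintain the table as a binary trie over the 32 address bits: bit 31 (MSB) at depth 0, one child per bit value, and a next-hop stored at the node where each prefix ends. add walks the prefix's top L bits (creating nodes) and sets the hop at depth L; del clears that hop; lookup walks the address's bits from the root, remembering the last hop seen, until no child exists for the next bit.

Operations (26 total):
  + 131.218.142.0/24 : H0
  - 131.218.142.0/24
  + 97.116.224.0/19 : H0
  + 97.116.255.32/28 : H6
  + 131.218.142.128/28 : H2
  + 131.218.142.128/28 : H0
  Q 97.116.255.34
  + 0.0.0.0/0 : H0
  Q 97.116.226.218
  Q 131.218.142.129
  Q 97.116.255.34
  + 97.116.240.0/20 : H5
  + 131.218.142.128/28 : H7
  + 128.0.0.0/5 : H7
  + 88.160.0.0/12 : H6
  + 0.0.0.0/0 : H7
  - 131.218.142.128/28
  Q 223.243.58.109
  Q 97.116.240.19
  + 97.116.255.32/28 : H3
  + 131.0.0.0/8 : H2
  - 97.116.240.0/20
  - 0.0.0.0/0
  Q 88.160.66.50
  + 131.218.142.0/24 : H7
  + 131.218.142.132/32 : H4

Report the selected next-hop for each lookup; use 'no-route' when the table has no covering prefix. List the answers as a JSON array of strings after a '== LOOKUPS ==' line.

Trace:
  + 131.218.142.0/24 (H0) depth=24
  - 131.218.142.0/24 clear@24
  + 97.116.224.0/19 (H0) depth=19
  + 97.116.255.32/28 (H6) depth=28
  + 131.218.142.128/28 (H2) depth=28
  + 131.218.142.128/28 (H0) depth=28
  Q 97.116.255.34: descend 0110000101110100111111110010 ; hops seen [H0,H6] ; pick H6
  + 0.0.0.0/0 (H0) depth=0
  Q 97.116.226.218: descend 0110000101110100111 ; hops seen [H0,H0] ; pick H0
  Q 131.218.142.129: descend 1000001111011010100011101000 ; hops seen [H0,H0] ; pick H0
  Q 97.116.255.34: descend 0110000101110100111111110010 ; hops seen [H0,H0,H6] ; pick H6
  + 97.116.240.0/20 (H5) depth=20
  + 131.218.142.128/28 (H7) depth=28
  + 128.0.0.0/5 (H7) depth=5
  + 88.160.0.0/12 (H6) depth=12
  + 0.0.0.0/0 (H7) depth=0
  - 131.218.142.128/28 clear@28
  Q 223.243.58.109: descend 1 ; hops seen [H7] ; pick H7
  Q 97.116.240.19: descend 01100001011101001111 ; hops seen [H7,H0,H5] ; pick H5
  + 97.116.255.32/28 (H3) depth=28
  + 131.0.0.0/8 (H2) depth=8
  - 97.116.240.0/20 clear@20
  - 0.0.0.0/0 clear@0
  Q 88.160.66.50: descend 010110001010 ; hops seen [H6] ; pick H6
  + 131.218.142.0/24 (H7) depth=24
  + 131.218.142.132/32 (H4) depth=32

== LOOKUPS ==
["H6","H0","H0","H6","H7","H5","H6"]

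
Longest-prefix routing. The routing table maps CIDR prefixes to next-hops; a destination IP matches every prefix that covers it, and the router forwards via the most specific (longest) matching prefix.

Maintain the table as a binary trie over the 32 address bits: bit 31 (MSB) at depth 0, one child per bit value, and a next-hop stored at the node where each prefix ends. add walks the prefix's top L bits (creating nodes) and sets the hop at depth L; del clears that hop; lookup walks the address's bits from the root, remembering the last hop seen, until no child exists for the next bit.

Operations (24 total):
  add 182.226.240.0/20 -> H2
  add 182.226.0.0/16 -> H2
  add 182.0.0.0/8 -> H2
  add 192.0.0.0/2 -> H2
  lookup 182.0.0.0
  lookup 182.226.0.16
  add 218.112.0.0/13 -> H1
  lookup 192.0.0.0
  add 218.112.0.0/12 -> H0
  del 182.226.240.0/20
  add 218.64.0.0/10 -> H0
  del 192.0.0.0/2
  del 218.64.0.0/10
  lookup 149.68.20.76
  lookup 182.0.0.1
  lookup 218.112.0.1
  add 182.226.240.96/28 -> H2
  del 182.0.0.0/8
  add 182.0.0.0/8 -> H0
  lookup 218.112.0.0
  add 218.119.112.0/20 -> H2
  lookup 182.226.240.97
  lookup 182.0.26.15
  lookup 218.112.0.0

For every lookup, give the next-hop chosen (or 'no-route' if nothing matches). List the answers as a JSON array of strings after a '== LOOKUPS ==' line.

Apply in order:
  add 182.226.240.0/20 -> H2 at depth 20
  add 182.226.0.0/16 -> H2 at depth 16
  add 182.0.0.0/8 -> H2 at depth 8
  add 192.0.0.0/2 -> H2 at depth 2
  ? 182.0.0.0  path d0:-→d1:-→d2:-→d3:-→d4:-→d5:-→d6:-→d7:-→d8:H2  best=H2
  ? 182.226.0.16  path d0:-→d1:-→d2:-→d3:-→d4:-→d5:-→d6:-→d7:-→d8:H2→d9:-→d10:-→d11:-→d12:-→d13:-→d14:-→d15:-→d16:H2  best=H2
  add 218.112.0.0/13 -> H1 at depth 13
  ? 192.0.0.0  path d0:-→d1:-→d2:H2→d3:-  best=H2
  add 218.112.0.0/12 -> H0 at depth 12
  - 182.226.240.0/20 clear@20
  add 218.64.0.0/10 -> H0 at depth 10
  - 192.0.0.0/2 clear@2
  - 218.64.0.0/10 clear@10
  ? 149.68.20.76  path d0:-→d1:-→d2:-  best=no-route
  ? 182.0.0.1  path d0:-→d1:-→d2:-→d3:-→d4:-→d5:-→d6:-→d7:-→d8:H2  best=H2
  ? 218.112.0.1  path d0:-→d1:-→d2:-→d3:-→d4:-→d5:-→d6:-→d7:-→d8:-→d9:-→d10:-→d11:-→d12:H0→d13:H1  best=H1
  add 182.226.240.96/28 -> H2 at depth 28
  - 182.0.0.0/8 clear@8
  add 182.0.0.0/8 -> H0 at depth 8
  ? 218.112.0.0  path d0:-→d1:-→d2:-→d3:-→d4:-→d5:-→d6:-→d7:-→d8:-→d9:-→d10:-→d11:-→d12:H0→d13:H1  best=H1
  add 218.119.112.0/20 -> H2 at depth 20
  ? 182.226.240.97  path d0:-→d1:-→d2:-→d3:-→d4:-→d5:-→d6:-→d7:-→d8:H0→d9:-→d10:-→d11:-→d12:-→d13:-→d14:-→d15:-→d16:H2→d17:-→d18:-→d19:-→d20:-→d21:-→d22:-→d23:-→d24:-→d25:-→d26:-→d27:-→d28:H2  best=H2
  ? 182.0.26.15  path d0:-→d1:-→d2:-→d3:-→d4:-→d5:-→d6:-→d7:-→d8:H0  best=H0
  ? 218.112.0.0  path d0:-→d1:-→d2:-→d3:-→d4:-→d5:-→d6:-→d7:-→d8:-→d9:-→d10:-→d11:-→d12:H0→d13:H1  best=H1

== LOOKUPS ==
["H2","H2","H2","no-route","H2","H1","H1","H2","H0","H1"]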